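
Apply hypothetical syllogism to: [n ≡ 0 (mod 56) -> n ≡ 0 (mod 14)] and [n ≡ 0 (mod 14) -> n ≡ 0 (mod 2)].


Hypothetical syllogism: from (P → Q) and (Q → R), infer (P → R).
Chain the two implications through the shared middle term 'n ≡ 0 (mod 14)'.

n ≡ 0 (mod 56) -> n ≡ 0 (mod 2)


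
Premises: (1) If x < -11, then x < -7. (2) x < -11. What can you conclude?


Modus ponens: from (P → Q) and P, infer Q.
P = 'x < -11' is asserted, and P → Q holds, so Q follows.

x < -7.


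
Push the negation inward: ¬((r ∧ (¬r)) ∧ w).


De Morgan: the negation of a conjunction is the disjunction of the negations.
Distribute ¬ across ∧, flipping it to ∨, and negate each literal.

((¬r) ∨ r) ∨ (¬w)


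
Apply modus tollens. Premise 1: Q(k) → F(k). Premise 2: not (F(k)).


Modus tollens: from (P → Q) and ¬Q, infer ¬P.
Q = 'F(k)' is denied; since P → Q, P must also fail.

Not (Q(k)).


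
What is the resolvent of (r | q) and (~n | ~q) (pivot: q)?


The clauses contain complementary literals q and ~q.
Resolution eliminates this pair and disjoins the remaining literals (merging duplicates).

(r | ~n)


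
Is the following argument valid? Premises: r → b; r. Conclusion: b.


This matches the form of modus ponens: the conclusion follows in every model of the premises.

Valid.


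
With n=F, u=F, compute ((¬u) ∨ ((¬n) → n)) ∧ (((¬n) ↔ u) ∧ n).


Substitute n=F, u=F:
¬u = T
¬n = T
(¬n) → n = T → F = F
(¬u) ∨ ((¬n) → n) = T ∨ F = T
¬n = T
(¬n) ↔ u = T ↔ F = F
((¬n) ↔ u) ∧ n = F ∧ F = F
((¬u) ∨ ((¬n) → n)) ∧ (((¬n) ↔ u) ∧ n) = T ∧ F = F

F


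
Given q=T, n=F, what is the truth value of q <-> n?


Biconditional is true when both operands have the same truth value.
Substitute: q=T, n=F.
T <-> F evaluates to F.

F


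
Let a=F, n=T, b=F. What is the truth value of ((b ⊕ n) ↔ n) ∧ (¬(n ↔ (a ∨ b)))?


Substitute a=F, n=T, b=F:
b ⊕ n = F ⊕ T = T
(b ⊕ n) ↔ n = T ↔ T = T
a ∨ b = F ∨ F = F
n ↔ (a ∨ b) = T ↔ F = F
¬(n ↔ (a ∨ b)) = T
((b ⊕ n) ↔ n) ∧ (¬(n ↔ (a ∨ b))) = T ∧ T = T

T


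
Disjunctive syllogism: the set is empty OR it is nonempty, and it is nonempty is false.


Disjunctive syllogism: from (P ∨ Q) and ¬P, infer Q.
One disjunct, 'it is nonempty', is ruled out; the other must hold.

the set is empty


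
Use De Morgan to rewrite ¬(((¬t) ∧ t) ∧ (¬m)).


De Morgan: the negation of a conjunction is the disjunction of the negations.
Distribute ¬ across ∧, flipping it to ∨, and negate each literal.

(t ∨ (¬t)) ∨ m


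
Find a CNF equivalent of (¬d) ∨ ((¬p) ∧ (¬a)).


Step 1: Distribute ∨ over ∧: (¬d) ∨ ((¬p) ∧ (¬a)) = ((¬d) ∨ (¬p)) ∧ ((¬d) ∨ (¬a)).

((¬d) ∨ (¬p)) ∧ ((¬d) ∨ (¬a))


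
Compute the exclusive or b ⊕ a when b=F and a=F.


Exclusive or is true when exactly one operand is true.
Substitute: b=F, a=F.
F ⊕ F evaluates to F.

F


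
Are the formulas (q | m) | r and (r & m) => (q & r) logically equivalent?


Compare truth tables:
m | q | r | φ | ψ
-----------------
False | False | False | False | True
True | False | False | True | True
False | True | False | True | True
True | True | False | True | True
False | False | True | True | True
True | False | True | True | False
False | True | True | True | True
True | True | True | True | True
They differ at row 1 (m=False, q=False, r=False): φ=False but ψ=True.

No, they are not logically equivalent.


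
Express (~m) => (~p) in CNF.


Step 1: Rewrite (¬m) → (¬p) as ¬(¬m) ∨ (¬p).
Step 2: Eliminate any double negations (¬¬X = X).

m | (~p)


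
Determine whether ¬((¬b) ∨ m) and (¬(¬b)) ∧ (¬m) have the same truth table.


Compare truth tables:
b | m | φ | ψ
-------------
F | F | F | F
T | F | T | T
F | T | F | F
T | T | F | F
The columns φ and ψ agree on every row.

Yes, they are logically equivalent.


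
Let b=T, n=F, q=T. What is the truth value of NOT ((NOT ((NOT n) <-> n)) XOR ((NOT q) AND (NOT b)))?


Substitute b=T, n=F, q=T:
NOT n = T
(NOT n) <-> n = T <-> F = F
NOT ((NOT n) <-> n) = T
NOT q = F
NOT b = F
(NOT q) AND (NOT b) = F AND F = F
(NOT ((NOT n) <-> n)) XOR ((NOT q) AND (NOT b)) = T XOR F = T
NOT ((NOT ((NOT n) <-> n)) XOR ((NOT q) AND (NOT b))) = F

F


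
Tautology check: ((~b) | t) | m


Build the truth table over {b, m, t}:
b | m | t | φ
-------------
False | False | False | True
True | False | False | False
False | True | False | True
True | True | False | True
False | False | True | True
True | False | True | True
False | True | True | True
True | True | True | True
Counterexample at row 2: with b=True, m=False, t=False, the formula is False.

No, it is not a tautology.


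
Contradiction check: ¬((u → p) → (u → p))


Truth table over {p, u}:
p | u | φ
---------
F | F | F
T | F | F
F | T | F
T | T | F
Every row is false.

Yes, it is a contradiction.


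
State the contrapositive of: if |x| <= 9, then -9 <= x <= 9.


The contrapositive of (P → Q) is (¬Q → ¬P); it is logically equivalent to the original.
Here P = '|x| <= 9' and Q = '-9 <= x <= 9'.

If not (-9 <= x <= 9), then not (|x| <= 9).


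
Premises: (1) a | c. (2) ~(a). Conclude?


Disjunctive syllogism: from (P ∨ Q) and ¬P, infer Q.
One disjunct, 'a', is ruled out; the other must hold.

c


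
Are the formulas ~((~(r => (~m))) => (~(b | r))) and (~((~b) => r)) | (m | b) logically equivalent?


Compare truth tables:
b | m | r | φ | ψ
-----------------
False | False | False | False | True
True | False | False | False | True
False | True | False | False | True
True | True | False | False | True
False | False | True | False | False
True | False | True | False | True
False | True | True | True | True
True | True | True | True | True
They differ at row 1 (b=False, m=False, r=False): φ=False but ψ=True.

No, they are not logically equivalent.


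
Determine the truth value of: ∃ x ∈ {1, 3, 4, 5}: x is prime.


Evaluate the predicate on each element: 1:F, 3:T, 4:F, 5:T.
Witness x = 3 satisfies the predicate.

T


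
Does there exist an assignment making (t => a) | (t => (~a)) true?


Search for a satisfying assignment over {a, t}.
Try a=False, t=False: the formula evaluates to True.
A satisfying assignment exists.

Satisfiable.


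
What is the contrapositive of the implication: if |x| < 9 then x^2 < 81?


The contrapositive of (P → Q) is (¬Q → ¬P); it is logically equivalent to the original.
Here P = '|x| < 9' and Q = 'x^2 < 81'.

If not (x^2 < 81), then not (|x| < 9).


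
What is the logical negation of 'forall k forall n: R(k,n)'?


Negation flips each quantifier (∀↔∃) and negates the inner predicate.
¬(forall k forall n: φ) = exists k exists n: ¬φ.

exists k exists n: ~(R(k,n))


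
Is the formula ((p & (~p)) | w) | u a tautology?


Build the truth table over {p, u, w}:
p | u | w | φ
-------------
False | False | False | False
True | False | False | False
False | True | False | True
True | True | False | True
False | False | True | True
True | False | True | True
False | True | True | True
True | True | True | True
Counterexample at row 1: with p=False, u=False, w=False, the formula is False.

No, it is not a tautology.


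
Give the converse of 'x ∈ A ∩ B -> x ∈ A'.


The converse of (P → Q) is (Q → P). It is not in general equivalent to the original.
Here P = 'x ∈ A ∩ B' and Q = 'x ∈ A'.

If x ∈ A, then x ∈ A ∩ B.


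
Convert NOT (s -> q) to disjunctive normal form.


Step 1: Rewrite implication then negate: ¬(¬s ∨ q) = s ∧ ¬q.

s AND (NOT q)


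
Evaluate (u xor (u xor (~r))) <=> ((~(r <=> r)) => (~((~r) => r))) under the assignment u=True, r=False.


Substitute u=True, r=False:
~r = True
u xor (~r) = True xor True = False
u xor (u xor (~r)) = True xor False = True
r <=> r = False <=> False = True
~(r <=> r) = False
~r = True
(~r) => r = True => False = False
~((~r) => r) = True
(~(r <=> r)) => (~((~r) => r)) = False => True = True
(u xor (u xor (~r))) <=> ((~(r <=> r)) => (~((~r) => r))) = True <=> True = True

True


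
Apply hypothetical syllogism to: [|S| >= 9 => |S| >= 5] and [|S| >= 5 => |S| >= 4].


Hypothetical syllogism: from (P → Q) and (Q → R), infer (P → R).
Chain the two implications through the shared middle term '|S| >= 5'.

|S| >= 9 => |S| >= 4


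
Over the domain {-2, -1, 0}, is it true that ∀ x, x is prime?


Evaluate the predicate on each element: -2:F, -1:F, 0:F.
Counterexample x = -2 fails the predicate.

F


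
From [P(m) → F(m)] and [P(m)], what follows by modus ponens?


Modus ponens: from (P → Q) and P, infer Q.
P = 'P(m)' is asserted, and P → Q holds, so Q follows.

F(m).


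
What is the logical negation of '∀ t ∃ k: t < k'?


Negation flips each quantifier (∀↔∃) and negates the inner predicate.
¬(∀ t ∃ k: φ) = ∃ t ∀ k: ¬φ.

∃ t ∀ k: ¬(t < k)


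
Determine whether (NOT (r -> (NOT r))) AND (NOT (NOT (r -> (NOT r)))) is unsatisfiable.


Truth table over {r}:
r | φ
-----
F | F
T | F
Every row is false.

Yes, it is a contradiction.


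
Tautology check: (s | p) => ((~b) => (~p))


Build the truth table over {b, p, s}:
b | p | s | φ
-------------
False | False | False | True
True | False | False | True
False | True | False | False
True | True | False | True
False | False | True | True
True | False | True | True
False | True | True | False
True | True | True | True
Counterexample at row 3: with b=False, p=True, s=False, the formula is False.

No, it is not a tautology.


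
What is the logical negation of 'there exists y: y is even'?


¬(for all x: φ) = there exists x: ¬φ, and ¬(there exists x: φ) = for all x: ¬φ.
Apply to the existential statement.

for all y: NOT(y is even)


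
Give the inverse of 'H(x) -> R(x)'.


The inverse of (P → Q) is (¬P → ¬Q). It is equivalent to the converse, not to the original.
Here P = 'H(x)' and Q = 'R(x)'.

If not (H(x)), then not (R(x)).


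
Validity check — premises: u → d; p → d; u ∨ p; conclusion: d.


This matches the form of proof by cases: the conclusion follows in every model of the premises.

Valid.


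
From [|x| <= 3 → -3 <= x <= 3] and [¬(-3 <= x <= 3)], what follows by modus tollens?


Modus tollens: from (P → Q) and ¬Q, infer ¬P.
Q = '-3 <= x <= 3' is denied; since P → Q, P must also fail.

Not (|x| <= 3).


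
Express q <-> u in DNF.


Step 1: q ↔ u is true exactly when both agree: (q ∧ u) ∨ (¬q ∧ ¬u).

(q AND u) OR ((NOT q) AND (NOT u))


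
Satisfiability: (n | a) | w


Search for a satisfying assignment over {a, n, w}.
Try a=True, n=False, w=False: the formula evaluates to True.
A satisfying assignment exists.

Satisfiable.


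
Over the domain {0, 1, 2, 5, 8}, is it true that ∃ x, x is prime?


Evaluate the predicate on each element: 0:F, 1:F, 2:T, 5:T, 8:F.
Witness x = 2 satisfies the predicate.

T


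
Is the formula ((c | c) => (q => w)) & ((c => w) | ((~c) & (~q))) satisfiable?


Search for a satisfying assignment over {c, q, w}.
Try c=False, q=False, w=False: the formula evaluates to True.
A satisfying assignment exists.

Satisfiable.


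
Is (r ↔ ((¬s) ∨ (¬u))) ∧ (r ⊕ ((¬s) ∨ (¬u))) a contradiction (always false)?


Truth table over {r, s, u}:
r | s | u | φ
-------------
F | F | F | F
T | F | F | F
F | T | F | F
T | T | F | F
F | F | T | F
T | F | T | F
F | T | T | F
T | T | T | F
Every row is false.

Yes, it is a contradiction.


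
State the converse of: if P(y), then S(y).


The converse of (P → Q) is (Q → P). It is not in general equivalent to the original.
Here P = 'P(y)' and Q = 'S(y)'.

If S(y), then P(y).


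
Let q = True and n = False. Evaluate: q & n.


Conjunction is true only when both operands are true.
Substitute: q=True, n=False.
True & False evaluates to False.

False


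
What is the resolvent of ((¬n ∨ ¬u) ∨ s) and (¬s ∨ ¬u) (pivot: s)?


The clauses contain complementary literals s and ¬s.
Resolution eliminates this pair and disjoins the remaining literals (merging duplicates).

(¬n ∨ ¬u)


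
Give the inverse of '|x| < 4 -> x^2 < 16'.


The inverse of (P → Q) is (¬P → ¬Q). It is equivalent to the converse, not to the original.
Here P = '|x| < 4' and Q = 'x^2 < 16'.

If not (|x| < 4), then not (x^2 < 16).


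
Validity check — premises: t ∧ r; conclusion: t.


This matches the form of conjunction elimination: the conclusion follows in every model of the premises.

Valid.


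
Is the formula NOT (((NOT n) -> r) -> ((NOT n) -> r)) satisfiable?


Check all 4 assignments over {n, r}:
n | r | φ
---------
F | F | F
T | F | F
F | T | F
T | T | F
No assignment makes the formula true.

Unsatisfiable.


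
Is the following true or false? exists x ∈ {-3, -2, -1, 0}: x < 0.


Evaluate the predicate on each element: -3:True, -2:True, -1:True, 0:False.
Witness x = -3 satisfies the predicate.

True


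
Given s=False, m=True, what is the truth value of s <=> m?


Biconditional is true when both operands have the same truth value.
Substitute: s=False, m=True.
False <=> True evaluates to False.

False


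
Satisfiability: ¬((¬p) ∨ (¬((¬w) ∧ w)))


Check all 4 assignments over {p, w}:
p | w | φ
---------
F | F | F
T | F | F
F | T | F
T | T | F
No assignment makes the formula true.

Unsatisfiable.


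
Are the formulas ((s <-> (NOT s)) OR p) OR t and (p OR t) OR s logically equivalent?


Compare truth tables:
p | s | t | φ | ψ
-----------------
F | F | F | F | F
T | F | F | T | T
F | T | F | F | T
T | T | F | T | T
F | F | T | T | T
T | F | T | T | T
F | T | T | T | T
T | T | T | T | T
They differ at row 3 (p=F, s=T, t=F): φ=F but ψ=T.

No, they are not logically equivalent.


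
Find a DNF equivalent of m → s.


Step 1: Rewrite m → s as ¬m ∨ s.

(¬m) ∨ s


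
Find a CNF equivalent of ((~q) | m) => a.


Step 1: Rewrite as ¬((¬q) ∨ m) ∨ a = (¬(¬q) ∧ ¬m) ∨ a.
Step 2: Distribute ∨ over ∧.
Step 3: Eliminate any double negations (¬¬X = X).

(q | a) & ((~m) | a)


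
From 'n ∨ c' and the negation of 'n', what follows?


Disjunctive syllogism: from (P ∨ Q) and ¬P, infer Q.
One disjunct, 'n', is ruled out; the other must hold.

c


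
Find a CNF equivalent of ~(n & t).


Step 1: Apply De Morgan: ¬(n ∧ t) = ¬n ∨ ¬t.

(~n) | (~t)


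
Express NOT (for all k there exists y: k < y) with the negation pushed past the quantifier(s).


Negation flips each quantifier (∀↔∃) and negates the inner predicate.
¬(for all k there exists y: φ) = there exists k for all y: ¬φ.

there exists k for all y: NOT(k < y)


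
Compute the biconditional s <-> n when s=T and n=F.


Biconditional is true when both operands have the same truth value.
Substitute: s=T, n=F.
T <-> F evaluates to F.

F


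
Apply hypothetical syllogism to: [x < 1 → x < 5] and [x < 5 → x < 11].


Hypothetical syllogism: from (P → Q) and (Q → R), infer (P → R).
Chain the two implications through the shared middle term 'x < 5'.

x < 1 → x < 11


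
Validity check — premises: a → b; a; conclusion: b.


This matches the form of modus ponens: the conclusion follows in every model of the premises.

Valid.


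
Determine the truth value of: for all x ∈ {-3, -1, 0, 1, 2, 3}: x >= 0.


Evaluate the predicate on each element: -3:F, -1:F, 0:T, 1:T, 2:T, 3:T.
Counterexample x = -3 fails the predicate.

F


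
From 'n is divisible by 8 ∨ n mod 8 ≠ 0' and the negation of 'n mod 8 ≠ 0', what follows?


Disjunctive syllogism: from (P ∨ Q) and ¬P, infer Q.
One disjunct, 'n mod 8 ≠ 0', is ruled out; the other must hold.

n is divisible by 8


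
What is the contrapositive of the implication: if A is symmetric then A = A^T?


The contrapositive of (P → Q) is (¬Q → ¬P); it is logically equivalent to the original.
Here P = 'A is symmetric' and Q = 'A = A^T'.

If not (A = A^T), then not (A is symmetric).


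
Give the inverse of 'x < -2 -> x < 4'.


The inverse of (P → Q) is (¬P → ¬Q). It is equivalent to the converse, not to the original.
Here P = 'x < -2' and Q = 'x < 4'.

If not (x < -2), then not (x < 4).


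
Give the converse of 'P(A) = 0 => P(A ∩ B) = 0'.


The converse of (P → Q) is (Q → P). It is not in general equivalent to the original.
Here P = 'P(A) = 0' and Q = 'P(A ∩ B) = 0'.

If P(A ∩ B) = 0, then P(A) = 0.


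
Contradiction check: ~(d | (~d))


Truth table over {d}:
d | φ
-----
False | False
True | False
Every row is false.

Yes, it is a contradiction.


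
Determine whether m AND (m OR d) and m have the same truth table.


Compare truth tables:
d | m | φ | ψ
-------------
F | F | F | F
T | F | F | F
F | T | T | T
T | T | T | T
The columns φ and ψ agree on every row.

Yes, they are logically equivalent.


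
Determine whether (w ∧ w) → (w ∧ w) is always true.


Build the truth table over {w}:
w | φ
-----
F | T
T | T
Every row evaluates to true.

Yes, it is a tautology.


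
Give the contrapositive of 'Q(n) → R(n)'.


The contrapositive of (P → Q) is (¬Q → ¬P); it is logically equivalent to the original.
Here P = 'Q(n)' and Q = 'R(n)'.

If not (R(n)), then not (Q(n)).


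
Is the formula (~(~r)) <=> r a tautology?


Build the truth table over {r}:
r | φ
-----
False | True
True | True
Every row evaluates to true.

Yes, it is a tautology.


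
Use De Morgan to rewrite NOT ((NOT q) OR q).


De Morgan: the negation of a disjunction is the conjunction of the negations.
Distribute NOT across OR, flipping it to AND, and negate each literal.

q AND (NOT q)


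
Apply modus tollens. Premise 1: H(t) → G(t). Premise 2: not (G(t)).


Modus tollens: from (P → Q) and ¬Q, infer ¬P.
Q = 'G(t)' is denied; since P → Q, P must also fail.

Not (H(t)).


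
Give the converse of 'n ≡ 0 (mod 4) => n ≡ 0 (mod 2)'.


The converse of (P → Q) is (Q → P). It is not in general equivalent to the original.
Here P = 'n ≡ 0 (mod 4)' and Q = 'n ≡ 0 (mod 2)'.

If n ≡ 0 (mod 2), then n ≡ 0 (mod 4).


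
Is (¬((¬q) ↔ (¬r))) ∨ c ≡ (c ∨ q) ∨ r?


Compare truth tables:
c | q | r | φ | ψ
-----------------
F | F | F | F | F
T | F | F | T | T
F | T | F | T | T
T | T | F | T | T
F | F | T | T | T
T | F | T | T | T
F | T | T | F | T
T | T | T | T | T
They differ at row 7 (c=F, q=T, r=T): φ=F but ψ=T.

No, they are not logically equivalent.


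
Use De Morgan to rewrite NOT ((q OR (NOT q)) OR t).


De Morgan: the negation of a disjunction is the conjunction of the negations.
Distribute NOT across OR, flipping it to AND, and negate each literal.

((NOT q) AND q) AND (NOT t)


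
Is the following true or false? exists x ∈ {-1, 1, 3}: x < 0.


Evaluate the predicate on each element: -1:True, 1:False, 3:False.
Witness x = -1 satisfies the predicate.

True


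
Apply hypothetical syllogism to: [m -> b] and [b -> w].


Hypothetical syllogism: from (P → Q) and (Q → R), infer (P → R).
Chain the two implications through the shared middle term 'b'.

m -> w


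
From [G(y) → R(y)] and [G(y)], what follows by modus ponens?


Modus ponens: from (P → Q) and P, infer Q.
P = 'G(y)' is asserted, and P → Q holds, so Q follows.

R(y).


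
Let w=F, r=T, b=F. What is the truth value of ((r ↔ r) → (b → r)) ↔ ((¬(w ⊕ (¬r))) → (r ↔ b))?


Substitute w=F, r=T, b=F:
r ↔ r = T ↔ T = T
b → r = F → T = T
(r ↔ r) → (b → r) = T → T = T
¬r = F
w ⊕ (¬r) = F ⊕ F = F
¬(w ⊕ (¬r)) = T
r ↔ b = T ↔ F = F
(¬(w ⊕ (¬r))) → (r ↔ b) = T → F = F
((r ↔ r) → (b → r)) ↔ ((¬(w ⊕ (¬r))) → (r ↔ b)) = T ↔ F = F

F


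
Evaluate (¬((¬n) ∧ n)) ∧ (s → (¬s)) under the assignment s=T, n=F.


Substitute s=T, n=F:
¬n = T
(¬n) ∧ n = T ∧ F = F
¬((¬n) ∧ n) = T
¬s = F
s → (¬s) = T → F = F
(¬((¬n) ∧ n)) ∧ (s → (¬s)) = T ∧ F = F

F


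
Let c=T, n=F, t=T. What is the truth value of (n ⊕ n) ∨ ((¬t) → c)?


Substitute c=T, n=F, t=T:
n ⊕ n = F ⊕ F = F
¬t = F
(¬t) → c = F → T = T
(n ⊕ n) ∨ ((¬t) → c) = F ∨ T = T

T


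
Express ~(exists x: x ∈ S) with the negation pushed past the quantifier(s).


¬(forall x: φ) = exists x: ¬φ, and ¬(exists x: φ) = forall x: ¬φ.
Apply to the existential statement.

forall x: ~(x ∈ S)


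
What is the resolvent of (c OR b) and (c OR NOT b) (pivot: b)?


The clauses contain complementary literals b and NOTb.
Resolution eliminates this pair and disjoins the remaining literals (merging duplicates).

c


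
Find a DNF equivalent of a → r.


Step 1: Rewrite a → r as ¬a ∨ r.

(¬a) ∨ r


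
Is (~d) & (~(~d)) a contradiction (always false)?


Truth table over {d}:
d | φ
-----
False | False
True | False
Every row is false.

Yes, it is a contradiction.


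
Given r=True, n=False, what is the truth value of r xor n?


Exclusive or is true when exactly one operand is true.
Substitute: r=True, n=False.
True xor False evaluates to True.

True


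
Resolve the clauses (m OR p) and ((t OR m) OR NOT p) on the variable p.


The clauses contain complementary literals p and NOTp.
Resolution eliminates this pair and disjoins the remaining literals (merging duplicates).

(m OR t)


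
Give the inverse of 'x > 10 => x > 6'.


The inverse of (P → Q) is (¬P → ¬Q). It is equivalent to the converse, not to the original.
Here P = 'x > 10' and Q = 'x > 6'.

If not (x > 10), then not (x > 6).


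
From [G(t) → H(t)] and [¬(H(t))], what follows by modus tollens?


Modus tollens: from (P → Q) and ¬Q, infer ¬P.
Q = 'H(t)' is denied; since P → Q, P must also fail.

Not (G(t)).


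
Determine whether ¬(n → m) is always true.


Build the truth table over {m, n}:
m | n | φ
---------
F | F | F
T | F | F
F | T | T
T | T | F
Counterexample at row 1: with m=F, n=F, the formula is F.

No, it is not a tautology.


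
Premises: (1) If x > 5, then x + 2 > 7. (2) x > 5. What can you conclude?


Modus ponens: from (P → Q) and P, infer Q.
P = 'x > 5' is asserted, and P → Q holds, so Q follows.

x + 2 > 7.


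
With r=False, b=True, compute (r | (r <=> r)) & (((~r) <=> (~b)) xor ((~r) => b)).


Substitute r=False, b=True:
r <=> r = False <=> False = True
r | (r <=> r) = False | True = True
~r = True
~b = False
(~r) <=> (~b) = True <=> False = False
~r = True
(~r) => b = True => True = True
((~r) <=> (~b)) xor ((~r) => b) = False xor True = True
(r | (r <=> r)) & (((~r) <=> (~b)) xor ((~r) => b)) = True & True = True

True


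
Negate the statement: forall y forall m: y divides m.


Negation flips each quantifier (∀↔∃) and negates the inner predicate.
¬(forall y forall m: φ) = exists y exists m: ¬φ.

exists y exists m: ~(y divides m)


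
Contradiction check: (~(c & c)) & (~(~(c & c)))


Truth table over {c}:
c | φ
-----
False | False
True | False
Every row is false.

Yes, it is a contradiction.


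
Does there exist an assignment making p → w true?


Search for a satisfying assignment over {p, w}.
Try p=F, w=F: the formula evaluates to T.
A satisfying assignment exists.

Satisfiable.


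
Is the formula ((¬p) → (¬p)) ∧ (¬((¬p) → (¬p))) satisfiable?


Check all 2 assignments over {p}:
p | φ
-----
F | F
T | F
No assignment makes the formula true.

Unsatisfiable.


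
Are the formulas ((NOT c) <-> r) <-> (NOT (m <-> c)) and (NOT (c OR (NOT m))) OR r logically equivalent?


Compare truth tables:
c | m | r | φ | ψ
-----------------
F | F | F | T | F
T | F | F | T | F
F | T | F | F | T
T | T | F | F | F
F | F | T | F | T
T | F | T | F | T
F | T | T | T | T
T | T | T | T | T
They differ at row 1 (c=F, m=F, r=F): φ=T but ψ=F.

No, they are not logically equivalent.


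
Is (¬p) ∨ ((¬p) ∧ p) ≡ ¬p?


Compare truth tables:
p | φ | ψ
---------
F | T | T
T | F | F
The columns φ and ψ agree on every row.

Yes, they are logically equivalent.


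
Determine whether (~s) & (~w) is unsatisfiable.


Truth table over {s, w}:
s | w | φ
---------
False | False | True
True | False | False
False | True | False
True | True | False
Satisfying assignment at row 1: s=False, w=False gives True.

No, it is not a contradiction.


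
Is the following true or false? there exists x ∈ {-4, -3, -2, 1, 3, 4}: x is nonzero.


Evaluate the predicate on each element: -4:T, -3:T, -2:T, 1:T, 3:T, 4:T.
Witness x = -4 satisfies the predicate.

T


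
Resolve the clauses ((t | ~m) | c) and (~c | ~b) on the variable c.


The clauses contain complementary literals c and ~c.
Resolution eliminates this pair and disjoins the remaining literals (merging duplicates).

((t | ~m) | ~b)


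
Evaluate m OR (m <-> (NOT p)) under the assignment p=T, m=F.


Substitute p=T, m=F:
NOT p = F
m <-> (NOT p) = F <-> F = T
m OR (m <-> (NOT p)) = F OR T = T

T


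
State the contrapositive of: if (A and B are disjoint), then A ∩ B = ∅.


The contrapositive of (P → Q) is (¬Q → ¬P); it is logically equivalent to the original.
Here P = '(A and B are disjoint)' and Q = 'A ∩ B = ∅'.

If not (A ∩ B = ∅), then not ((A and B are disjoint)).


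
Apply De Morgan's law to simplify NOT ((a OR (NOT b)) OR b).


De Morgan: the negation of a disjunction is the conjunction of the negations.
Distribute NOT across OR, flipping it to AND, and negate each literal.

((NOT a) AND b) AND (NOT b)


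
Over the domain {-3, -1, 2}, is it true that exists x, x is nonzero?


Evaluate the predicate on each element: -3:True, -1:True, 2:True.
Witness x = -3 satisfies the predicate.

True


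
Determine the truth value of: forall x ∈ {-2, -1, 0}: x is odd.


Evaluate the predicate on each element: -2:False, -1:True, 0:False.
Counterexample x = -2 fails the predicate.

False


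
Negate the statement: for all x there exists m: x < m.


Negation flips each quantifier (∀↔∃) and negates the inner predicate.
¬(for all x there exists m: φ) = there exists x for all m: ¬φ.

there exists x for all m: NOT(x < m)


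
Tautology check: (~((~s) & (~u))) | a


Build the truth table over {a, s, u}:
a | s | u | φ
-------------
False | False | False | False
True | False | False | True
False | True | False | True
True | True | False | True
False | False | True | True
True | False | True | True
False | True | True | True
True | True | True | True
Counterexample at row 1: with a=False, s=False, u=False, the formula is False.

No, it is not a tautology.


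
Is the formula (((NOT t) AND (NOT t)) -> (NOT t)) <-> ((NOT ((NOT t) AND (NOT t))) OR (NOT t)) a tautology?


Build the truth table over {t}:
t | φ
-----
F | T
T | T
Every row evaluates to true.

Yes, it is a tautology.


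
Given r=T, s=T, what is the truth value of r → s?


Implication is false only when antecedent is true and consequent is false.
Substitute: r=T, s=T.
T → T evaluates to T.

T


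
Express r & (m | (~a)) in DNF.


Step 1: Distribute ∧ over ∨: r ∧ (m ∨ (¬a)) = (r ∧ m) ∨ (r ∧ (¬a)).

(r & m) | (r & (~a))


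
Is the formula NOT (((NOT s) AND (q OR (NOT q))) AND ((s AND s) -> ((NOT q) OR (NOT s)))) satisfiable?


Search for a satisfying assignment over {q, s}.
Try q=F, s=T: the formula evaluates to T.
A satisfying assignment exists.

Satisfiable.


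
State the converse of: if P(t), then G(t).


The converse of (P → Q) is (Q → P). It is not in general equivalent to the original.
Here P = 'P(t)' and Q = 'G(t)'.

If G(t), then P(t).


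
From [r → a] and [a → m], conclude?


Hypothetical syllogism: from (P → Q) and (Q → R), infer (P → R).
Chain the two implications through the shared middle term 'a'.

r → m


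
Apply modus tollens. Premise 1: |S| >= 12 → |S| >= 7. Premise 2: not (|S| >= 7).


Modus tollens: from (P → Q) and ¬Q, infer ¬P.
Q = '|S| >= 7' is denied; since P → Q, P must also fail.

Not (|S| >= 12).


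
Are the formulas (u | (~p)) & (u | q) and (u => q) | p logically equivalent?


Compare truth tables:
p | q | u | φ | ψ
-----------------
False | False | False | False | True
True | False | False | False | True
False | True | False | True | True
True | True | False | False | True
False | False | True | True | False
True | False | True | True | True
False | True | True | True | True
True | True | True | True | True
They differ at row 1 (p=False, q=False, u=False): φ=False but ψ=True.

No, they are not logically equivalent.


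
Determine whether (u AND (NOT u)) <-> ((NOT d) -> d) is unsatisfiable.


Truth table over {d, u}:
d | u | φ
---------
F | F | T
T | F | F
F | T | T
T | T | F
Satisfying assignment at row 1: d=F, u=F gives T.

No, it is not a contradiction.


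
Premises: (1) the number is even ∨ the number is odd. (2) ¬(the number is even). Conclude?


Disjunctive syllogism: from (P ∨ Q) and ¬P, infer Q.
One disjunct, 'the number is even', is ruled out; the other must hold.

the number is odd


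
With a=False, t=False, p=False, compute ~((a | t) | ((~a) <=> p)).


Substitute a=False, t=False, p=False:
a | t = False | False = False
~a = True
(~a) <=> p = True <=> False = False
(a | t) | ((~a) <=> p) = False | False = False
~((a | t) | ((~a) <=> p)) = True

True


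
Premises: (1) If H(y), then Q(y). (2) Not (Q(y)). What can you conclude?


Modus tollens: from (P → Q) and ¬Q, infer ¬P.
Q = 'Q(y)' is denied; since P → Q, P must also fail.

Not (H(y)).


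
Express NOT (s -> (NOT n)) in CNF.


Step 1: Rewrite s → (¬n) as ¬s ∨ (¬n).
Step 2: Negate: ¬(¬s ∨ (¬n)) = s ∧ ¬(¬n) (De Morgan + double negation).
Step 3: Eliminate any double negations (¬¬X = X).

s AND n


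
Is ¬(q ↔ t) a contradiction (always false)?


Truth table over {q, t}:
q | t | φ
---------
F | F | F
T | F | T
F | T | T
T | T | F
Satisfying assignment at row 2: q=T, t=F gives T.

No, it is not a contradiction.


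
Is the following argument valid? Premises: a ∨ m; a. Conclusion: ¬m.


This is affirming a disjunct (fallacy). There exist truth assignments where the premises are all true but the conclusion is false.

Invalid.


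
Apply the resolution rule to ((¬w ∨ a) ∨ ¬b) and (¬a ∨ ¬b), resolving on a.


The clauses contain complementary literals a and ¬a.
Resolution eliminates this pair and disjoins the remaining literals (merging duplicates).

(¬b ∨ ¬w)


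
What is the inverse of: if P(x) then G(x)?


The inverse of (P → Q) is (¬P → ¬Q). It is equivalent to the converse, not to the original.
Here P = 'P(x)' and Q = 'G(x)'.

If not (P(x)), then not (G(x)).


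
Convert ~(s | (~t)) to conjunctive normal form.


Step 1: Apply De Morgan: ¬(s ∨ (¬t)) = ¬s ∧ ¬(¬t).
Step 2: Eliminate any double negations (¬¬X = X).

(~s) & t


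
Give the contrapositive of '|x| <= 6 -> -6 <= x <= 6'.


The contrapositive of (P → Q) is (¬Q → ¬P); it is logically equivalent to the original.
Here P = '|x| <= 6' and Q = '-6 <= x <= 6'.

If not (-6 <= x <= 6), then not (|x| <= 6).


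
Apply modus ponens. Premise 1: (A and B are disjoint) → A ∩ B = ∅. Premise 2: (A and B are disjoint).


Modus ponens: from (P → Q) and P, infer Q.
P = '(A and B are disjoint)' is asserted, and P → Q holds, so Q follows.

A ∩ B = ∅.


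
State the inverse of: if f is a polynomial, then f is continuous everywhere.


The inverse of (P → Q) is (¬P → ¬Q). It is equivalent to the converse, not to the original.
Here P = 'f is a polynomial' and Q = 'f is continuous everywhere'.

If not (f is a polynomial), then not (f is continuous everywhere).


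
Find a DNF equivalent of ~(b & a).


Step 1: Apply De Morgan: ¬(b ∧ a) = ¬b ∨ ¬a.

(~b) | (~a)


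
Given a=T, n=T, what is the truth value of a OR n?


Disjunction is false only when both operands are false.
Substitute: a=T, n=T.
T OR T evaluates to T.

T


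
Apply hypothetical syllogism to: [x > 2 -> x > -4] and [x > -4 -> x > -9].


Hypothetical syllogism: from (P → Q) and (Q → R), infer (P → R).
Chain the two implications through the shared middle term 'x > -4'.

x > 2 -> x > -9


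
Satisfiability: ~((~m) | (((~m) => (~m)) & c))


Search for a satisfying assignment over {c, m}.
Try c=False, m=True: the formula evaluates to True.
A satisfying assignment exists.

Satisfiable.


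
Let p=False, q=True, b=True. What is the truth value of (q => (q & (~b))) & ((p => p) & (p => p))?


Substitute p=False, q=True, b=True:
~b = False
q & (~b) = True & False = False
q => (q & (~b)) = True => False = False
p => p = False => False = True
p => p = False => False = True
(p => p) & (p => p) = True & True = True
(q => (q & (~b))) & ((p => p) & (p => p)) = False & True = False

False


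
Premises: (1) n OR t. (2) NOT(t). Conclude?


Disjunctive syllogism: from (P ∨ Q) and ¬P, infer Q.
One disjunct, 't', is ruled out; the other must hold.

n


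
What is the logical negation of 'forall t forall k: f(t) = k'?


Negation flips each quantifier (∀↔∃) and negates the inner predicate.
¬(forall t forall k: φ) = exists t exists k: ¬φ.

exists t exists k: ~(f(t) = k)


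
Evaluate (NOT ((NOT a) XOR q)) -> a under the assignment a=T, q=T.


Substitute a=T, q=T:
NOT a = F
(NOT a) XOR q = F XOR T = T
NOT ((NOT a) XOR q) = F
(NOT ((NOT a) XOR q)) -> a = F -> T = T

T


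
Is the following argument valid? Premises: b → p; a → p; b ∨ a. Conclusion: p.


This matches the form of proof by cases: the conclusion follows in every model of the premises.

Valid.


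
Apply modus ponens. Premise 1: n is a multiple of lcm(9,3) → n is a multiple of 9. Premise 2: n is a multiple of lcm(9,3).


Modus ponens: from (P → Q) and P, infer Q.
P = 'n is a multiple of lcm(9,3)' is asserted, and P → Q holds, so Q follows.

n is a multiple of 9.


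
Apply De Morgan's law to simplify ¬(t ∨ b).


De Morgan: the negation of a disjunction is the conjunction of the negations.
Distribute ¬ across ∨, flipping it to ∧, and negate each literal.

(¬t) ∧ (¬b)


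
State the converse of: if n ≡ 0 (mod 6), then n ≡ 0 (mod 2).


The converse of (P → Q) is (Q → P). It is not in general equivalent to the original.
Here P = 'n ≡ 0 (mod 6)' and Q = 'n ≡ 0 (mod 2)'.

If n ≡ 0 (mod 2), then n ≡ 0 (mod 6).


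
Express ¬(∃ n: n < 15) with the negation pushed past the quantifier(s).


¬(∀ x: φ) = ∃ x: ¬φ, and ¬(∃ x: φ) = ∀ x: ¬φ.
Apply to the existential statement.

∀ n: ¬(n < 15)


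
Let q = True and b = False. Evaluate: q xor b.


Exclusive or is true when exactly one operand is true.
Substitute: q=True, b=False.
True xor False evaluates to True.

True


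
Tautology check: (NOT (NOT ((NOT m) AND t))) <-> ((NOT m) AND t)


Build the truth table over {m, t}:
m | t | φ
---------
F | F | T
T | F | T
F | T | T
T | T | T
Every row evaluates to true.

Yes, it is a tautology.


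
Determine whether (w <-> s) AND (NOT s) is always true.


Build the truth table over {s, w}:
s | w | φ
---------
F | F | T
T | F | F
F | T | F
T | T | F
Counterexample at row 2: with s=T, w=F, the formula is F.

No, it is not a tautology.


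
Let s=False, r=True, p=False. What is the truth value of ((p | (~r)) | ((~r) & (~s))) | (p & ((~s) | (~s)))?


Substitute s=False, r=True, p=False:
… (earlier sub-steps elided)
p | (~r) = False | False = False
~r = False
~s = True
(~r) & (~s) = False & True = False
(p | (~r)) | ((~r) & (~s)) = False | False = False
~s = True
~s = True
(~s) | (~s) = True | True = True
p & ((~s) | (~s)) = False & True = False
((p | (~r)) | ((~r) & (~s))) | (p & ((~s) | (~s))) = False | False = False

False


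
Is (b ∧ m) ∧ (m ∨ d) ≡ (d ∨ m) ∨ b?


Compare truth tables:
b | d | m | φ | ψ
-----------------
F | F | F | F | F
T | F | F | F | T
F | T | F | F | T
T | T | F | F | T
F | F | T | F | T
T | F | T | T | T
F | T | T | F | T
T | T | T | T | T
They differ at row 2 (b=T, d=F, m=F): φ=F but ψ=T.

No, they are not logically equivalent.


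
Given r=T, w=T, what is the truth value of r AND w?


Conjunction is true only when both operands are true.
Substitute: r=T, w=T.
T AND T evaluates to T.

T


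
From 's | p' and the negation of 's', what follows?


Disjunctive syllogism: from (P ∨ Q) and ¬P, infer Q.
One disjunct, 's', is ruled out; the other must hold.

p


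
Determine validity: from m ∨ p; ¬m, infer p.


This matches the form of disjunctive syllogism: the conclusion follows in every model of the premises.

Valid.


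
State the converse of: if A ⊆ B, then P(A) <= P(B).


The converse of (P → Q) is (Q → P). It is not in general equivalent to the original.
Here P = 'A ⊆ B' and Q = 'P(A) <= P(B)'.

If P(A) <= P(B), then A ⊆ B.


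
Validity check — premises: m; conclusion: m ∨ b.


This matches the form of disjunction introduction: the conclusion follows in every model of the premises.

Valid.


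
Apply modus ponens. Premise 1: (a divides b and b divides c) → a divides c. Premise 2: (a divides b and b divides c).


Modus ponens: from (P → Q) and P, infer Q.
P = '(a divides b and b divides c)' is asserted, and P → Q holds, so Q follows.

a divides c.


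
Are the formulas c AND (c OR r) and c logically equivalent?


Compare truth tables:
c | r | φ | ψ
-------------
F | F | F | F
T | F | T | T
F | T | F | F
T | T | T | T
The columns φ and ψ agree on every row.

Yes, they are logically equivalent.


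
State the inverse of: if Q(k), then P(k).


The inverse of (P → Q) is (¬P → ¬Q). It is equivalent to the converse, not to the original.
Here P = 'Q(k)' and Q = 'P(k)'.

If not (Q(k)), then not (P(k)).


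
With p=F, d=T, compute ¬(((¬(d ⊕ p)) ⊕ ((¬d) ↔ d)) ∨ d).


Substitute p=F, d=T:
d ⊕ p = T ⊕ F = T
¬(d ⊕ p) = F
¬d = F
(¬d) ↔ d = F ↔ T = F
(¬(d ⊕ p)) ⊕ ((¬d) ↔ d) = F ⊕ F = F
((¬(d ⊕ p)) ⊕ ((¬d) ↔ d)) ∨ d = F ∨ T = T
¬(((¬(d ⊕ p)) ⊕ ((¬d) ↔ d)) ∨ d) = F

F


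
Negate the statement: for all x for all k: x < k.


Negation flips each quantifier (∀↔∃) and negates the inner predicate.
¬(for all x for all k: φ) = there exists x there exists k: ¬φ.

there exists x there exists k: NOT(x < k)


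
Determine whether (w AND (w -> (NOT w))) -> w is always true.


Build the truth table over {w}:
w | φ
-----
F | T
T | T
Every row evaluates to true.

Yes, it is a tautology.


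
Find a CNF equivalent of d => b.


Step 1: Rewrite d → b as ¬d ∨ b.

(~d) | b


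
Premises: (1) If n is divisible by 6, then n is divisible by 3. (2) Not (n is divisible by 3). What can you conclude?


Modus tollens: from (P → Q) and ¬Q, infer ¬P.
Q = 'n is divisible by 3' is denied; since P → Q, P must also fail.

Not (n is divisible by 6).


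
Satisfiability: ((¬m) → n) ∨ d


Search for a satisfying assignment over {d, m, n}.
Try d=T, m=F, n=F: the formula evaluates to T.
A satisfying assignment exists.

Satisfiable.


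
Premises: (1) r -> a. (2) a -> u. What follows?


Hypothetical syllogism: from (P → Q) and (Q → R), infer (P → R).
Chain the two implications through the shared middle term 'a'.

r -> u


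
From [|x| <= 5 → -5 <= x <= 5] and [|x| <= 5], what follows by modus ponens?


Modus ponens: from (P → Q) and P, infer Q.
P = '|x| <= 5' is asserted, and P → Q holds, so Q follows.

-5 <= x <= 5.
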